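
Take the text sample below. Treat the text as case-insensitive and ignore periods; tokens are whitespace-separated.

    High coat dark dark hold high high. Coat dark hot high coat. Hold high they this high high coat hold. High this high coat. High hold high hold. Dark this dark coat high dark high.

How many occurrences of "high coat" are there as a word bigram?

Scanning the 34 overlapping bigram windows for "high coat":
  position 1–2: high coat
  position 7–8: high coat
  position 11–12: high coat
  position 18–19: high coat
  position 23–24: high coat

5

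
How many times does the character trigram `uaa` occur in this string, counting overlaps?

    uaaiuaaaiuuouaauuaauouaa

Sliding a length-3 window over the 24 characters (22 positions):
  position 1–3: uaa
  position 5–7: uaa
  position 13–15: uaa
  position 17–19: uaa
  position 22–24: uaa

5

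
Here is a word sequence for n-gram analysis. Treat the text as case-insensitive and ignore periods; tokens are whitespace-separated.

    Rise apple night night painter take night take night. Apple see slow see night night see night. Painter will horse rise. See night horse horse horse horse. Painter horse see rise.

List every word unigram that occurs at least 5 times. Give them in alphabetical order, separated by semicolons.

Unigram counts meeting the condition (at least 5 times):
  horse: 6
  night: 8
  see: 5

horse; night; see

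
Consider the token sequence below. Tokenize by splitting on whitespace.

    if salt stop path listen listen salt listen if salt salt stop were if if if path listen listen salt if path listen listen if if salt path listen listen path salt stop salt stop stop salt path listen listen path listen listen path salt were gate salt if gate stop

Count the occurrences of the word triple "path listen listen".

Scanning the 49 overlapping trigram windows for "path listen listen":
  position 4–6: path listen listen
  position 17–19: path listen listen
  position 22–24: path listen listen
  position 28–30: path listen listen
  position 38–40: path listen listen
  position 41–43: path listen listen

6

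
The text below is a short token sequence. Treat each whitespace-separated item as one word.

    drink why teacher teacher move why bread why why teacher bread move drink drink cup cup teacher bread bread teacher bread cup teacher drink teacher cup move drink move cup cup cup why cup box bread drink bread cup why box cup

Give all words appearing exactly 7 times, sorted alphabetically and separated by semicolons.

bread; teacher

Unigram counts meeting the condition (exactly 7 times):
  bread: 7
  teacher: 7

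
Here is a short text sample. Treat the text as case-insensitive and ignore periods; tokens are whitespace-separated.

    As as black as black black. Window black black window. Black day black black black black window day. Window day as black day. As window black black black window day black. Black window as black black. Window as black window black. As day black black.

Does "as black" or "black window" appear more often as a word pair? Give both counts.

"as black": 5 occurrences
"black window": 7 occurrences

"black window" (7 vs 5)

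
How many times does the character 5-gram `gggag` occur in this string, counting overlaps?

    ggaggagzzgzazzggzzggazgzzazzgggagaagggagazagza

2

Sliding a length-5 window over the 46 characters (42 positions):
  position 29–33: gggag
  position 36–40: gggag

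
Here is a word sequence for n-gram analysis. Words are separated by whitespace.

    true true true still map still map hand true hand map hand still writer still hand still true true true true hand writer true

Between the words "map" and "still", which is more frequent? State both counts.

"still" (5 vs 3)

"map": 3 occurrences
"still": 5 occurrences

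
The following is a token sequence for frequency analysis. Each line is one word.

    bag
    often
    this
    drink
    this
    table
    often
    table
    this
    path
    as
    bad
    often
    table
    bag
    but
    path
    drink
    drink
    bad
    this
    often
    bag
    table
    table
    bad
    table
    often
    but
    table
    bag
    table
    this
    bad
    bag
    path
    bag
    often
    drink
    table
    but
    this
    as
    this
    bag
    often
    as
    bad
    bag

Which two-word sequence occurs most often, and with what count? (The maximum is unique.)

"bag often", 3 times

Bigram frequencies (highest first):
  bag often: 3
  table often: 2
  often table: 2
  table this: 2
  as bad: 2
  table bag: 2
  … (33 more, each ≤ 2)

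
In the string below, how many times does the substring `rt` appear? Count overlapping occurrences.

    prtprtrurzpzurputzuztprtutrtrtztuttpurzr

5

Sliding a length-2 window over the 40 characters (39 positions):
  position 2–3: rt
  position 5–6: rt
  position 23–24: rt
  position 27–28: rt
  position 29–30: rt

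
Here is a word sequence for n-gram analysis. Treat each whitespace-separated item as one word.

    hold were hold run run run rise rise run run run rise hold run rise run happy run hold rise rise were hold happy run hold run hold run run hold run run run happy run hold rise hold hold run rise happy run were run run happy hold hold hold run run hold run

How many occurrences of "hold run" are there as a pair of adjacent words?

Scanning the 54 overlapping bigram windows for "hold run":
  position 3–4: hold run
  position 13–14: hold run
  position 26–27: hold run
  position 28–29: hold run
  position 31–32: hold run
  position 40–41: hold run
  position 51–52: hold run
  position 54–55: hold run

8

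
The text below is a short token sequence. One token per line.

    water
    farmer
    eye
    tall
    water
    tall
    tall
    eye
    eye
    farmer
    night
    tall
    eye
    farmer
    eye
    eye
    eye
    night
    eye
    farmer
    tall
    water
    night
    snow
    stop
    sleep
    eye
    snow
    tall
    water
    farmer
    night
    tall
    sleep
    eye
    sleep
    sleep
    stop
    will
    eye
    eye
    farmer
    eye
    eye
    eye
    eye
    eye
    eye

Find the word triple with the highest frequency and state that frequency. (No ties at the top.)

Trigram frequencies (highest first):
  eye eye eye: 5
  eye eye farmer: 2
  farmer night tall: 2
  eye farmer eye: 2
  farmer eye eye: 2
  water farmer eye: 1
  … (32 more, each ≤ 1)

"eye eye eye", 5 times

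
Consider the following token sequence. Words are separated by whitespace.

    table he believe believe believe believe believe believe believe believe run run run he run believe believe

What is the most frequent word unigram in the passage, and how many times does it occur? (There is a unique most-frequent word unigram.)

Unigram frequencies (highest first):
  believe: 10
  run: 4
  he: 2
  table: 1

"believe", 10 times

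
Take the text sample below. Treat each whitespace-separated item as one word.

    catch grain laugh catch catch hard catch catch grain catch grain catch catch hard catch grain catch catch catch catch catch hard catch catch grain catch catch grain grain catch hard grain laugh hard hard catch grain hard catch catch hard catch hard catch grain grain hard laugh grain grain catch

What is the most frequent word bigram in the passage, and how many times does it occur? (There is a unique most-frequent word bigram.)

"catch catch", 10 times

Bigram frequencies (highest first):
  catch catch: 10
  catch grain: 8
  hard catch: 7
  catch hard: 6
  grain catch: 6
  grain grain: 3
  … (8 more, each ≤ 2)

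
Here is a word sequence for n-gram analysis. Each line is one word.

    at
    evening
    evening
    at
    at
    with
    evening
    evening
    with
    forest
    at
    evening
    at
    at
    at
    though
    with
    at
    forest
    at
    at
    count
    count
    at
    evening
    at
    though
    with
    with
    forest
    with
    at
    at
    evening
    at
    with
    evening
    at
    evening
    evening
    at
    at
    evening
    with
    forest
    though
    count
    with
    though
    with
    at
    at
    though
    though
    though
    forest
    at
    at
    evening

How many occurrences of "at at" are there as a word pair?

Scanning the 58 overlapping bigram windows for "at at":
  position 4–5: at at
  position 13–14: at at
  position 14–15: at at
  position 20–21: at at
  position 32–33: at at
  position 41–42: at at
  position 51–52: at at
  position 57–58: at at

8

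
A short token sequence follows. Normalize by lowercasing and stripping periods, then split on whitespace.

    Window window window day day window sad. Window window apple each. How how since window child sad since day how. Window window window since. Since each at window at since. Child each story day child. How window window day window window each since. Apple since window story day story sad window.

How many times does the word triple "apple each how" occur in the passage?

1

Scanning the 49 overlapping trigram windows for "apple each how":
  position 10–12: apple each how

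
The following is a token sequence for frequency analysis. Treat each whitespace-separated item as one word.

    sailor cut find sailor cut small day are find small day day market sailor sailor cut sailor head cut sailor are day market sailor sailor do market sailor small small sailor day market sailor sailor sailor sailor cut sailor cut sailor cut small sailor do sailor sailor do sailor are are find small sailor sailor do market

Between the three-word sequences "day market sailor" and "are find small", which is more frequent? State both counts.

"day market sailor" (3 vs 2)

"day market sailor": 3 occurrences
"are find small": 2 occurrences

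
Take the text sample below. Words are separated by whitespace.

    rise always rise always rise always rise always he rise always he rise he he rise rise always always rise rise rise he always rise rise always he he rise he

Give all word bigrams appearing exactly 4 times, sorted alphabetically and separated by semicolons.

Bigram counts meeting the condition (exactly 4 times):
  he rise: 4
  rise rise: 4

he rise; rise rise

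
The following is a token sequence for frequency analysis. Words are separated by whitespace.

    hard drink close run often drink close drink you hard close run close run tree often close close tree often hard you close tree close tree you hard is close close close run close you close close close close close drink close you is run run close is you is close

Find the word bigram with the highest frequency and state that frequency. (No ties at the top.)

"close close", 7 times

Bigram frequencies (highest first):
  close close: 7
  close run: 4
  drink close: 3
  run close: 3
  close tree: 3
  close drink: 2
  … (22 more, each ≤ 2)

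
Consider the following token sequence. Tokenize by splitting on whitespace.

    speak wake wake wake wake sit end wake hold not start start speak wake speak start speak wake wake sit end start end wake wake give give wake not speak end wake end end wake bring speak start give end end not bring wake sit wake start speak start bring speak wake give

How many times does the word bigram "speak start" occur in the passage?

3

Scanning the 52 overlapping bigram windows for "speak start":
  position 15–16: speak start
  position 37–38: speak start
  position 48–49: speak start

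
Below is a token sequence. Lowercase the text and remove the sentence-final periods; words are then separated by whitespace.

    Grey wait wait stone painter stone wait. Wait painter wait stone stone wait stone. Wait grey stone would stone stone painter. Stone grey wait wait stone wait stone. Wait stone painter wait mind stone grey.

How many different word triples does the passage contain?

35 tokens → 33 trigram windows in total.
Repeated trigrams (each contributes count−1 duplicates):
  stone wait stone: 3
  wait stone wait: 3
  grey wait wait: 2
  stone painter stone: 2
  wait stone painter: 2
  wait wait stone: 2
8 duplicate windows → 33 − 8 = 25 distinct.

25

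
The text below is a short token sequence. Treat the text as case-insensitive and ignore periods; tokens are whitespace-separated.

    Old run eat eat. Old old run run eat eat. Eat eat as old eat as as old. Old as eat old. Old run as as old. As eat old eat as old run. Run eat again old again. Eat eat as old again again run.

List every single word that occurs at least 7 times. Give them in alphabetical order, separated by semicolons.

as; eat; old; run

Unigram counts meeting the condition (at least 7 times):
  as: 9
  eat: 13
  old: 13
  run: 7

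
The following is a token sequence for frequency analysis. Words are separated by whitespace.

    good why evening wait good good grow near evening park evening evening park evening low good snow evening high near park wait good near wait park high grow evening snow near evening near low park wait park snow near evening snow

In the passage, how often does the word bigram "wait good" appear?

2

Scanning the 40 overlapping bigram windows for "wait good":
  position 4–5: wait good
  position 22–23: wait good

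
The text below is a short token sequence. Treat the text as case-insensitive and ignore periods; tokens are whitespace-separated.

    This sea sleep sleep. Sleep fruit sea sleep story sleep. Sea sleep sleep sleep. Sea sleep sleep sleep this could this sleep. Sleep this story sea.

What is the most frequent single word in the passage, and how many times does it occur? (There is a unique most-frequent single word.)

"sleep", 13 times

Unigram frequencies (highest first):
  sleep: 13
  sea: 5
  this: 4
  story: 2
  fruit: 1
  could: 1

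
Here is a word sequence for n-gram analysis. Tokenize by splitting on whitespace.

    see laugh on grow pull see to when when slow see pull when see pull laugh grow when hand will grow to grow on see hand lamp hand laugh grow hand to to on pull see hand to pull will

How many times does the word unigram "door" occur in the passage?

Scanning the 40 tokens for "door":
  (none found)

0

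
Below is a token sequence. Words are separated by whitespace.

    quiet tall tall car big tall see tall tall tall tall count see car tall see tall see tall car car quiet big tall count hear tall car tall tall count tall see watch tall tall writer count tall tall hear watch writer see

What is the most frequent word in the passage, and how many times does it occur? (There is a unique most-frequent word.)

"tall", 19 times

Unigram frequencies (highest first):
  tall: 19
  see: 6
  car: 5
  count: 4
  quiet: 2
  big: 2
  … (3 more, each ≤ 2)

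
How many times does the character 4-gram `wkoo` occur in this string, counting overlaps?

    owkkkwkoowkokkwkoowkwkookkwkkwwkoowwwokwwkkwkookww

Sliding a length-4 window over the 50 characters (47 positions):
  position 6–9: wkoo
  position 15–18: wkoo
  position 21–24: wkoo
  position 31–34: wkoo
  position 44–47: wkoo

5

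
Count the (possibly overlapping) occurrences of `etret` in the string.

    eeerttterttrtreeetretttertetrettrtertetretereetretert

Sliding a length-5 window over the 53 characters (49 positions):
  position 17–21: etret
  position 27–31: etret
  position 38–42: etret
  position 46–50: etret

4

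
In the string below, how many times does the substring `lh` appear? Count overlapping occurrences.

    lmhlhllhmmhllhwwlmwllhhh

Sliding a length-2 window over the 24 characters (23 positions):
  position 4–5: lh
  position 7–8: lh
  position 13–14: lh
  position 21–22: lh

4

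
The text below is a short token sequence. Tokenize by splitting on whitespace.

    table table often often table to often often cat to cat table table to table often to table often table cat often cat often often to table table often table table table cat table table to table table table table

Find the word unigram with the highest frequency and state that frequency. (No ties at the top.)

"table", 19 times

Unigram frequencies (highest first):
  table: 19
  often: 10
  to: 6
  cat: 5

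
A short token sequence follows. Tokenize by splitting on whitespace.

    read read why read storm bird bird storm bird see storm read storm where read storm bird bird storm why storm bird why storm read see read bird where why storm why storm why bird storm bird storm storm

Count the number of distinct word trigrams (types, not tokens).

31

39 tokens → 37 trigram windows in total.
Repeated trigrams (each contributes count−1 duplicates):
  bird bird storm: 2
  bird storm bird: 2
  read storm bird: 2
  storm bird bird: 2
  storm why storm: 2
  why storm why: 2
6 duplicate windows → 37 − 6 = 31 distinct.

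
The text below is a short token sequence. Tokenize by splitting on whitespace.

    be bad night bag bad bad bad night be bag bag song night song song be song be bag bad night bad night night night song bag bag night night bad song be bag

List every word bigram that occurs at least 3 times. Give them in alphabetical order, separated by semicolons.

bad night; be bag; night night; song be

Bigram counts meeting the condition (at least 3 times):
  bad night: 4
  be bag: 3
  night night: 3
  song be: 3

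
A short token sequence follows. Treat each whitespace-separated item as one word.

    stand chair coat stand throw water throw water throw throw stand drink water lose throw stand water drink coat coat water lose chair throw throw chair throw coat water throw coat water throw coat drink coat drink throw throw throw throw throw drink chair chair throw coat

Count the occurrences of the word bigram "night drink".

0

Scanning the 46 overlapping bigram windows for "night drink":
  (none found)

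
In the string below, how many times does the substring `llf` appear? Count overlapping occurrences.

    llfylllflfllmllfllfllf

5

Sliding a length-3 window over the 22 characters (20 positions):
  position 1–3: llf
  position 6–8: llf
  position 14–16: llf
  position 17–19: llf
  position 20–22: llf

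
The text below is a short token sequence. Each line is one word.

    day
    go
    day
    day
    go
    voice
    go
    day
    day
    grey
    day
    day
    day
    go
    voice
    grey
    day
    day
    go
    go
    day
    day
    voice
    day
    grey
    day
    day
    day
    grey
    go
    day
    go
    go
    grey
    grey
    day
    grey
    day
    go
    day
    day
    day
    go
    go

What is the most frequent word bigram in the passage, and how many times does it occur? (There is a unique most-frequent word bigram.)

Bigram frequencies (highest first):
  day day: 10
  day go: 7
  go day: 5
  grey day: 5
  day grey: 4
  go go: 3
  … (8 more, each ≤ 2)

"day day", 10 times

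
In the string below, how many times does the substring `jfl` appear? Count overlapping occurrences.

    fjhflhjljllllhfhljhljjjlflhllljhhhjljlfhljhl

Sliding a length-3 window over the 44 characters (42 positions):
  (no match at any position)

0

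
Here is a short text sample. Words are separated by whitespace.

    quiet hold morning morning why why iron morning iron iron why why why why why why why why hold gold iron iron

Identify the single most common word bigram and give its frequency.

Bigram frequencies (highest first):
  why why: 8
  iron iron: 2
  quiet hold: 1
  hold morning: 1
  morning morning: 1
  morning why: 1
  … (7 more, each ≤ 1)

"why why", 8 times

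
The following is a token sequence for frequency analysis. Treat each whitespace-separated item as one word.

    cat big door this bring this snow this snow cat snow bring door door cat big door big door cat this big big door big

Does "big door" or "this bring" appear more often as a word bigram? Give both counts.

"big door" (4 vs 1)

"big door": 4 occurrences
"this bring": 1 occurrence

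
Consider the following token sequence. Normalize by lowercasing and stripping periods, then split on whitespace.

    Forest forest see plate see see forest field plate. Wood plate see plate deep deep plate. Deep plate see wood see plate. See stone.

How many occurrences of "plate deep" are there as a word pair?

Scanning the 23 overlapping bigram windows for "plate deep":
  position 13–14: plate deep
  position 16–17: plate deep

2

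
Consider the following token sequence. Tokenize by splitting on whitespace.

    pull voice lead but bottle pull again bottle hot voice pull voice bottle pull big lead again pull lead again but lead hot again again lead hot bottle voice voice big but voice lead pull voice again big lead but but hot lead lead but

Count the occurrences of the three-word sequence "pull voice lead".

1

Scanning the 43 overlapping trigram windows for "pull voice lead":
  position 1–3: pull voice lead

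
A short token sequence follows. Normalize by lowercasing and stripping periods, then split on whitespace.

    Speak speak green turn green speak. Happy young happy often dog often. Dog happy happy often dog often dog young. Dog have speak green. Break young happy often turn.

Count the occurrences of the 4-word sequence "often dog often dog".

2

Scanning the 26 overlapping 4-gram windows for "often dog often dog":
  position 10–13: often dog often dog
  position 16–19: often dog often dog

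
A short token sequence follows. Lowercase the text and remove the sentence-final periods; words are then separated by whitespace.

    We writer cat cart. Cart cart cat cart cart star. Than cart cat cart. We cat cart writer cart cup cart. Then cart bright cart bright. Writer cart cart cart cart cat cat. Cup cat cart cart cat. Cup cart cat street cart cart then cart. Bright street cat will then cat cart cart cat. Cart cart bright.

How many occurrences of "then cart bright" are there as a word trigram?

2

Scanning the 56 overlapping trigram windows for "then cart bright":
  position 22–24: then cart bright
  position 45–47: then cart bright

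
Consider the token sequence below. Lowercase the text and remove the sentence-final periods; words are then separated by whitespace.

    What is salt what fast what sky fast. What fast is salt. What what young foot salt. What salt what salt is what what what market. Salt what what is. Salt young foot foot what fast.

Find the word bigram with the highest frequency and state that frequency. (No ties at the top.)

Bigram frequencies (highest first):
  salt what: 5
  what what: 4
  is salt: 3
  what fast: 3
  what is: 2
  fast what: 2
  … (14 more, each ≤ 2)

"salt what", 5 times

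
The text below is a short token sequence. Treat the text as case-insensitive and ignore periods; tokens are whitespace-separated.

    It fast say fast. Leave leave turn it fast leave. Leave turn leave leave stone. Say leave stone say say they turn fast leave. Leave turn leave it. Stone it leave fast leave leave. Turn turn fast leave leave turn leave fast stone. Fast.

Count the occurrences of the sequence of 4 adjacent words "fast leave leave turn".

5

Scanning the 41 overlapping 4-gram windows for "fast leave leave turn":
  position 4–7: fast leave leave turn
  position 9–12: fast leave leave turn
  position 23–26: fast leave leave turn
  position 32–35: fast leave leave turn
  position 37–40: fast leave leave turn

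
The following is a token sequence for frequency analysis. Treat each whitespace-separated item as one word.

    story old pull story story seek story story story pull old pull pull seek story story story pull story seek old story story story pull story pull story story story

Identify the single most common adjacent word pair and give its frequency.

Bigram frequencies (highest first):
  story story: 9
  pull story: 4
  story pull: 4
  old pull: 2
  story seek: 2
  seek story: 2
  … (6 more, each ≤ 1)

"story story", 9 times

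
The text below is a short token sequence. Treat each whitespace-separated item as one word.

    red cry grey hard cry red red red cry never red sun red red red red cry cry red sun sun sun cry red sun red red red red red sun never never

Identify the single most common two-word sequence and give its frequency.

"red red", 9 times

Bigram frequencies (highest first):
  red red: 9
  red sun: 4
  red cry: 3
  cry red: 3
  sun red: 2
  sun sun: 2
  … (9 more, each ≤ 1)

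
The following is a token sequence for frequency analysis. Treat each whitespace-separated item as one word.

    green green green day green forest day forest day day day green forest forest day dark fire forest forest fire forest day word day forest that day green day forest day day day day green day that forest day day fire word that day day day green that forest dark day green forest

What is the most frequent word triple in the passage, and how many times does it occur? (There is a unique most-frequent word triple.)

Trigram frequencies (highest first):
  day day day: 4
  day green forest: 3
  forest day day: 3
  day day green: 3
  day forest day: 2
  day green day: 2
  … (34 more, each ≤ 1)

"day day day", 4 times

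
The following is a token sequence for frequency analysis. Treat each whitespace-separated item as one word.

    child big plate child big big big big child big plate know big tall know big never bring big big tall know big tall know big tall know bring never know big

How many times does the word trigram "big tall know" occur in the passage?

4

Scanning the 30 overlapping trigram windows for "big tall know":
  position 13–15: big tall know
  position 20–22: big tall know
  position 23–25: big tall know
  position 26–28: big tall know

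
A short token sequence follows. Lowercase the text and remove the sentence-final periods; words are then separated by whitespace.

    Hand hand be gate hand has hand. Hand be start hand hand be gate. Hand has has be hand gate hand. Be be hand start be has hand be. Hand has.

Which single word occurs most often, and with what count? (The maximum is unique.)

"hand", 13 times

Unigram frequencies (highest first):
  hand: 13
  be: 8
  has: 5
  gate: 3
  start: 2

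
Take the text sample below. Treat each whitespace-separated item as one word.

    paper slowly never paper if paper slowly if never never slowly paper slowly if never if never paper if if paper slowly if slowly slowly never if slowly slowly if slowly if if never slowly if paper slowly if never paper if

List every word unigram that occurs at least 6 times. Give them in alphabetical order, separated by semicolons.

if; never; paper; slowly

Unigram counts meeting the condition (at least 6 times):
  if: 14
  never: 8
  paper: 8
  slowly: 12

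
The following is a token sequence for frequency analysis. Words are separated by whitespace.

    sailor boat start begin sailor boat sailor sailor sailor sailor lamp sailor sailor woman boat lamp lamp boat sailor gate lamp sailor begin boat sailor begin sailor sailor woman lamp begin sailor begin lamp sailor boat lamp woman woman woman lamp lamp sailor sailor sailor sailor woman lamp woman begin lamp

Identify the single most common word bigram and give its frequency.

"sailor sailor", 8 times

Bigram frequencies (highest first):
  sailor sailor: 8
  lamp sailor: 4
  sailor boat: 3
  begin sailor: 3
  boat sailor: 3
  sailor woman: 3
  … (17 more, each ≤ 3)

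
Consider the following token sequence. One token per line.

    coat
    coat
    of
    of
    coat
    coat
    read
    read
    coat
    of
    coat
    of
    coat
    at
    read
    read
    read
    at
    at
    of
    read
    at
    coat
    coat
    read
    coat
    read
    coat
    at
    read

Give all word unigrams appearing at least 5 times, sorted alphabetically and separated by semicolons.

Unigram counts meeting the condition (at least 5 times):
  at: 5
  coat: 11
  of: 5
  read: 9

at; coat; of; read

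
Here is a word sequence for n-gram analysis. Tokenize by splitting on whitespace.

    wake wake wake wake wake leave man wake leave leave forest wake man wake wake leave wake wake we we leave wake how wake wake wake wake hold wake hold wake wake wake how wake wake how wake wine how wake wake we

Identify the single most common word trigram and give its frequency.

"wake wake wake", 6 times

Trigram frequencies (highest first):
  wake wake wake: 6
  wake how wake: 3
  how wake wake: 3
  wake wake leave: 2
  wake wake we: 2
  wake hold wake: 2
  … (22 more, each ≤ 2)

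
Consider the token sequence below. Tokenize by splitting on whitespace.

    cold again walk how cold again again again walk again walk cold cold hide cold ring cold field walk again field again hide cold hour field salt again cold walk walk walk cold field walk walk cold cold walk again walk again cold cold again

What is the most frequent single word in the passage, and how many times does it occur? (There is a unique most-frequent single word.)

Unigram frequencies (highest first):
  cold: 13
  again: 11
  walk: 11
  field: 4
  hide: 2
  how: 1
  … (3 more, each ≤ 1)

"cold", 13 times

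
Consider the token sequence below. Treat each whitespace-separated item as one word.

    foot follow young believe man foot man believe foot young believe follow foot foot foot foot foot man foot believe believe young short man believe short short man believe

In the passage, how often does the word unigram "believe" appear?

7

Scanning the 29 tokens for "believe":
  position 4: believe
  position 8: believe
  position 11: believe
  position 20: believe
  position 21: believe
  position 25: believe
  position 29: believe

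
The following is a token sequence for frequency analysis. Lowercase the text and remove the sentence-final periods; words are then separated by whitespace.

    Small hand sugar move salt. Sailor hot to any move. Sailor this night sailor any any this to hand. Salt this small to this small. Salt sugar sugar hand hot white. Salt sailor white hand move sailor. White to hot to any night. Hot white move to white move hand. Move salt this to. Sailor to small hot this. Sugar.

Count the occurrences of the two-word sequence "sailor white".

Scanning the 59 overlapping bigram windows for "sailor white":
  position 33–34: sailor white
  position 37–38: sailor white

2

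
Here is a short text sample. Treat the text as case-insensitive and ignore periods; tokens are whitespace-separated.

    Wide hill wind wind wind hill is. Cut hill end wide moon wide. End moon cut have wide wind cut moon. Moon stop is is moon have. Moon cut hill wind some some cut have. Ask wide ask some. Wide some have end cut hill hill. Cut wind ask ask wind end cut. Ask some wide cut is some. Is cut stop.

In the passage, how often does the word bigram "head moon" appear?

Scanning the 61 overlapping bigram windows for "head moon":
  (none found)

0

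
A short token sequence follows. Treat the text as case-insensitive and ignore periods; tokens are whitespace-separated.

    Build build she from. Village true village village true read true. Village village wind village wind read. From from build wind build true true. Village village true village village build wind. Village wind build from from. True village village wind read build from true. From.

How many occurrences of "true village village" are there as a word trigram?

5

Scanning the 43 overlapping trigram windows for "true village village":
  position 6–8: true village village
  position 11–13: true village village
  position 24–26: true village village
  position 27–29: true village village
  position 37–39: true village village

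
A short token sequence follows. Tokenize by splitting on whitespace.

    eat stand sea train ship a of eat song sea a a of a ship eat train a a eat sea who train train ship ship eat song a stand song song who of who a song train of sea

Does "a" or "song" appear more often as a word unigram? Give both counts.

"a" (8 vs 5)

"a": 8 occurrences
"song": 5 occurrences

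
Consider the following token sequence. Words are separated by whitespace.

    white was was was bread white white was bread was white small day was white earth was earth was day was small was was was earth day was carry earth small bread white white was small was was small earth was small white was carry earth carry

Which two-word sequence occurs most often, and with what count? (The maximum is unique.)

"was was", 5 times

Bigram frequencies (highest first):
  was was: 5
  white was: 4
  was small: 4
  day was: 3
  earth was: 3
  was bread: 2
  … (18 more, each ≤ 2)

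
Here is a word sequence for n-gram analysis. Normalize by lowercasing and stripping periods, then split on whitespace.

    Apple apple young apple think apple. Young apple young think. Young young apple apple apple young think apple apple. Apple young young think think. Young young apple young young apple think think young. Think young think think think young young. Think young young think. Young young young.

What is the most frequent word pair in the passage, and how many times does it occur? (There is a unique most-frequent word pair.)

"young young", 8 times

Bigram frequencies (highest first):
  young young: 8
  young think: 7
  think young: 7
  apple young: 6
  apple apple: 5
  young apple: 5
  … (3 more, each ≤ 4)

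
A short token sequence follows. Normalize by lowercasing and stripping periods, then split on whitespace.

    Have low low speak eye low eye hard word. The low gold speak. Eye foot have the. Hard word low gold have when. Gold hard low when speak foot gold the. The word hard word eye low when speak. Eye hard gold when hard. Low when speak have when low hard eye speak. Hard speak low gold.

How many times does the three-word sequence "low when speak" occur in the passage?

Scanning the 55 overlapping trigram windows for "low when speak":
  position 26–28: low when speak
  position 37–39: low when speak
  position 45–47: low when speak

3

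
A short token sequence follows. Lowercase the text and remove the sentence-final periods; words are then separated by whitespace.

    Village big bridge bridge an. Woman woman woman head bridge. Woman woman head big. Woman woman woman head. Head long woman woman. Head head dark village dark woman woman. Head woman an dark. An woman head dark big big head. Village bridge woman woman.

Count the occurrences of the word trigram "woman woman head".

Scanning the 42 overlapping trigram windows for "woman woman head":
  position 7–9: woman woman head
  position 11–13: woman woman head
  position 16–18: woman woman head
  position 21–23: woman woman head
  position 28–30: woman woman head

5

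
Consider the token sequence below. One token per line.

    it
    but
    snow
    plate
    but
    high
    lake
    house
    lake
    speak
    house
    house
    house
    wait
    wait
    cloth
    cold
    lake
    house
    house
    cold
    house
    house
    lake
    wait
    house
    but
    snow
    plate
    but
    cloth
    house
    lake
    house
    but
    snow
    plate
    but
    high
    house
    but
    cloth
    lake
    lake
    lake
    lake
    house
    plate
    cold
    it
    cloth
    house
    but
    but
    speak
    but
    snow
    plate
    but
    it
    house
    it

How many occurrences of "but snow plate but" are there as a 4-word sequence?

Scanning the 59 overlapping 4-gram windows for "but snow plate but":
  position 2–5: but snow plate but
  position 27–30: but snow plate but
  position 35–38: but snow plate but
  position 56–59: but snow plate but

4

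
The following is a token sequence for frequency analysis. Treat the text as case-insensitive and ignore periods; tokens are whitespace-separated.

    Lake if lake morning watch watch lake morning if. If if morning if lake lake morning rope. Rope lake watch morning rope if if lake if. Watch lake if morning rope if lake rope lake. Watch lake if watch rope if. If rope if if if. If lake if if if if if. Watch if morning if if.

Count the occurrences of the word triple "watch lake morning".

1

Scanning the 56 overlapping trigram windows for "watch lake morning":
  position 6–8: watch lake morning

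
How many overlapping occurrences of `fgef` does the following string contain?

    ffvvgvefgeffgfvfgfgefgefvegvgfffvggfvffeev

Sliding a length-4 window over the 42 characters (39 positions):
  position 8–11: fgef
  position 18–21: fgef
  position 21–24: fgef

3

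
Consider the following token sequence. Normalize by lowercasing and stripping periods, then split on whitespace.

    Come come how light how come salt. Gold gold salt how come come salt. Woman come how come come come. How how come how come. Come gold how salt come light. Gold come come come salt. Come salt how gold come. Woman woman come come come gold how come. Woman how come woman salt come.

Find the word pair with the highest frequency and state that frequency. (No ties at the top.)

Bigram frequencies (highest first):
  come come: 9
  how come: 7
  come how: 4
  come salt: 4
  salt come: 3
  come woman: 3
  … (19 more, each ≤ 2)

"come come", 9 times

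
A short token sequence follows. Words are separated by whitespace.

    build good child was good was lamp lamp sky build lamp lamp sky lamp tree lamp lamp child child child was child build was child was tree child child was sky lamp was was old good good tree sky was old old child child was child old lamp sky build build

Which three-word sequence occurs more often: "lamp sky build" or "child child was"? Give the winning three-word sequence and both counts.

"child child was" (3 vs 2)

"lamp sky build": 2 occurrences
"child child was": 3 occurrences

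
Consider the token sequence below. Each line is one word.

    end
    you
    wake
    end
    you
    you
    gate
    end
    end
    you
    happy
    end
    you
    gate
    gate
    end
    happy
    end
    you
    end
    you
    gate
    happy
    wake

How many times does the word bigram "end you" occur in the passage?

Scanning the 23 overlapping bigram windows for "end you":
  position 1–2: end you
  position 4–5: end you
  position 9–10: end you
  position 12–13: end you
  position 18–19: end you
  position 20–21: end you

6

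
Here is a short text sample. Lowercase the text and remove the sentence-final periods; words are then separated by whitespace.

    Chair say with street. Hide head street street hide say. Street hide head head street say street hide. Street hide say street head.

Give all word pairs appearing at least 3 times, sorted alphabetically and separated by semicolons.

Bigram counts meeting the condition (at least 3 times):
  say street: 3
  street hide: 5

say street; street hide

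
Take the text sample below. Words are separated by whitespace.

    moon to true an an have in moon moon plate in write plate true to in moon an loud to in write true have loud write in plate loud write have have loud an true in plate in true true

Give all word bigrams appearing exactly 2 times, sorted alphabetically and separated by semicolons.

have loud; in moon; in plate; in write; loud write; plate in; to in

Bigram counts meeting the condition (exactly 2 times):
  have loud: 2
  in moon: 2
  in plate: 2
  in write: 2
  loud write: 2
  plate in: 2
  to in: 2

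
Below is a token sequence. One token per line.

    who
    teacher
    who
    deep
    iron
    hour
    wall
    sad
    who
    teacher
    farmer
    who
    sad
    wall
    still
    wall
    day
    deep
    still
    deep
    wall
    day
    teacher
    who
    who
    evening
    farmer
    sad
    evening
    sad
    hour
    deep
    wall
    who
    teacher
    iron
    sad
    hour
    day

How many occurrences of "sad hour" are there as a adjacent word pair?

2

Scanning the 38 overlapping bigram windows for "sad hour":
  position 30–31: sad hour
  position 37–38: sad hour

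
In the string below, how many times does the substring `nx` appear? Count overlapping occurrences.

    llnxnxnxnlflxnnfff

3

Sliding a length-2 window over the 18 characters (17 positions):
  position 3–4: nx
  position 5–6: nx
  position 7–8: nx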